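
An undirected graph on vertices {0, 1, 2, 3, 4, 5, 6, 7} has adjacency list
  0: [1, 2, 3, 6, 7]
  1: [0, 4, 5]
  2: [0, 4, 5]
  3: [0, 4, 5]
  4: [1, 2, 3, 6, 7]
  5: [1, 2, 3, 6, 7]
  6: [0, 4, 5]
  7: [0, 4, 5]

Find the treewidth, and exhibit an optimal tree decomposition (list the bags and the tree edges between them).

Treewidth 3.
Bags: B1 = {0, 4, 5, 7}  B2 = {0, 1, 4, 5}  B3 = {0, 3, 4, 5}  B4 = {0, 4, 5, 6}  B5 = {0, 2, 4, 5}
Tree: B1–B2, B2–B3, B3–B4, B4–B5

Each bag holds 4 vertices, so the decomposition has width 3, which upper-bounds the treewidth. For the lower bound: the 4 vertex sets {4,7}, {1,5}, {0}, {3} are disjoint, each induces a connected subgraph, and every pair is joined by at least one edge of G. Contracting each set to a single vertex therefore yields K_{4} as a minor, and since treewidth is minor-monotone, tw(G) ≥ tw(K_{4}) = 3. Combining the bounds, tw(G) = 3.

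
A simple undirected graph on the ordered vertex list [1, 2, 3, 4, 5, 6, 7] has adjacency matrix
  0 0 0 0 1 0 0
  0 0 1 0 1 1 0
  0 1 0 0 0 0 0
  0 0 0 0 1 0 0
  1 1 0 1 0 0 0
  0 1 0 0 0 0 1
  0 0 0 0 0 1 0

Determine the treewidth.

A width-1 tree decomposition is:
Bags: B1 = {2, 6}  B2 = {6, 7}  B3 = {2, 5}  B4 = {4, 5}  B5 = {2, 3}  B6 = {1, 5}
Tree: B1–B2, B1–B3, B3–B4, B1–B5, B4–B6
The largest bag has 2 vertices, giving width 1; this decomposition certifies tw(G) ≤ 1. Any graph with an edge has treewidth ≥ 1, and G has the edge 2–6. Therefore the treewidth is 1.

1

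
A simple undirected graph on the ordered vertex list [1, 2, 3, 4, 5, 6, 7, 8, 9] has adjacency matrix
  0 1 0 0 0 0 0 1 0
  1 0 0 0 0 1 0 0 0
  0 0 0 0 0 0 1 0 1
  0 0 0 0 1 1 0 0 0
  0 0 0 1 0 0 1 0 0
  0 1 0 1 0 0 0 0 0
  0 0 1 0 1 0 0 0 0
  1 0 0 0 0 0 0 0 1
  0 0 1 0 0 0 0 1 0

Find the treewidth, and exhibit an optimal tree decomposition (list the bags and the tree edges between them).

The largest bag has 3 vertices, giving width 2; this decomposition certifies tw(G) ≤ 2. Since 7–5–4–6–2–1–8–9–3–7 is a cycle in G, G is not acyclic. Forests are exactly the graphs of treewidth ≤ 1, so tw(G) ≥ 2. Combining the bounds, tw(G) = 2.

Treewidth 2.
One such decomposition:
Bags: B1 = {4, 5, 7}  B2 = {4, 6, 7}  B3 = {2, 6, 7}  B4 = {1, 2, 7}  B5 = {1, 7, 8}  B6 = {7, 8, 9}  B7 = {3, 7, 9}
Tree: B1–B2, B2–B3, B3–B4, B4–B5, B5–B6, B6–B7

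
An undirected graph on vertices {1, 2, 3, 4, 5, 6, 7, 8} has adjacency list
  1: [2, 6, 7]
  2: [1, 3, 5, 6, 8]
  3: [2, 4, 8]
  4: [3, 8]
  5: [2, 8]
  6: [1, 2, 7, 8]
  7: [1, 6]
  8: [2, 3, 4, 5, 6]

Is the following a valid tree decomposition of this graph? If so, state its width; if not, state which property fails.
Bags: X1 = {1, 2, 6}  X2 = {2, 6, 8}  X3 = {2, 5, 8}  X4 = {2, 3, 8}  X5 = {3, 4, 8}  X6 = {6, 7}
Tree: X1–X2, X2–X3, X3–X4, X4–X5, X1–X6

A tree decomposition must satisfy three properties: every vertex lies in some bag; for every edge, both endpoints lie together in some bag; and for every vertex, the bags containing it form a connected subtree. Here edge (1,7) lies in no bag, so the decomposition is invalid.

No — edge (1,7) lies in no bag.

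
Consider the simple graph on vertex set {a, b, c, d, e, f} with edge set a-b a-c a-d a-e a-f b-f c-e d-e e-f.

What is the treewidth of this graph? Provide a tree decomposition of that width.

Treewidth 2.
One optimal decomposition is:
Bags: B1 = {a, e, f}  B2 = {a, d, e}  B3 = {a, c, e}  B4 = {a, b, f}
Tree: B1–B2, B2–B3, B1–B4

Every bag has size at most 3, so the width is 3 − 1 = 2 and tw(G) ≤ 2. On the other hand G contains the 3-clique {a, d, e}. A clique must lie in a single bag of any decomposition, so no decomposition can have width below 2. Combining the bounds, tw(G) = 2.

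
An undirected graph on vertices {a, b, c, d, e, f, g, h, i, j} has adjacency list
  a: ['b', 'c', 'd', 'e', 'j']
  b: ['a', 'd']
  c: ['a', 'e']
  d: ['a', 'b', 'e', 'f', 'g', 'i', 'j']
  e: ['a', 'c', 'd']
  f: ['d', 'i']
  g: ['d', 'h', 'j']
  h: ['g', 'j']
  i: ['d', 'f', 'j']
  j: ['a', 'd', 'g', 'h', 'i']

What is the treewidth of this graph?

2

A width-2 tree decomposition is:
Bags: B1 = {d, g, j}  B2 = {a, d, j}  B3 = {a, d, e}  B4 = {a, c, e}  B5 = {g, h, j}  B6 = {d, i, j}  B7 = {d, f, i}  B8 = {a, b, d}
Tree: B1–B2, B2–B3, B3–B4, B1–B5, B1–B6, B6–B7, B2–B8
Each bag holds 3 vertices, so the decomposition has width 2, which upper-bounds the treewidth. Conversely, {d, g, j} is a clique of size 3, and the vertices of any clique must share a bag in every tree decomposition; so some bag has ≥ 3 vertices and tw(G) ≥ 2. Hence tw(G) = 2 exactly.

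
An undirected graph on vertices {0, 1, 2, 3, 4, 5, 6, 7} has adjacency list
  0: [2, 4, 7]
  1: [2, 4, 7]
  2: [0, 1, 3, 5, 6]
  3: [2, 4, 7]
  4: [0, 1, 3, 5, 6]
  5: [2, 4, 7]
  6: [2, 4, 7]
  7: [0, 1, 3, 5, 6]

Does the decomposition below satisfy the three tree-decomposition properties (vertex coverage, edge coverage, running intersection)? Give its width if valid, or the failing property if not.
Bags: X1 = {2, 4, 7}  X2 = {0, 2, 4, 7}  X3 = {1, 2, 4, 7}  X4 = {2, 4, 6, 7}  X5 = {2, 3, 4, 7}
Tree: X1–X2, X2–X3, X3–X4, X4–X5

No — vertex 5 appears in no bag.

A tree decomposition must satisfy three properties: every vertex lies in some bag; for every edge, both endpoints lie together in some bag; and for every vertex, the bags containing it form a connected subtree. Here vertex 5 appears in no bag, so the decomposition is invalid.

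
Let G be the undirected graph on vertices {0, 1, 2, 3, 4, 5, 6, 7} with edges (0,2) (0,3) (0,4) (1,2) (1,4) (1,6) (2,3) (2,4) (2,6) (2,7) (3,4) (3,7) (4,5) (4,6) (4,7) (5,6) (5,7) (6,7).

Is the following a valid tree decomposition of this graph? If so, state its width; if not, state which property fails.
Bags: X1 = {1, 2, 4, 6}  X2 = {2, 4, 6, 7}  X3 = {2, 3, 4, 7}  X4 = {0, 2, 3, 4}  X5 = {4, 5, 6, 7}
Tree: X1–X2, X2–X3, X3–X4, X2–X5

Yes; width 3.

Every vertex of G appears in some bag (union = {0, 1, 2, 3, 4, 5, 6, 7}); every edge is covered by a bag; and for each vertex v the set of bags containing v is connected in the bag tree. The decomposition is therefore valid. The largest bag has 4 vertices, so the width is 3.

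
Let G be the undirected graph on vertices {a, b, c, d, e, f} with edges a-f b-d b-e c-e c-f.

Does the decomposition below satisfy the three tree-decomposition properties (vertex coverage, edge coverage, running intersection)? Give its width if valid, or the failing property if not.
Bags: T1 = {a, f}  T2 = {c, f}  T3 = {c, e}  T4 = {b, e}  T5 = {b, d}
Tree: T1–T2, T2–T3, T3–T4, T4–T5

Every vertex of G appears in some bag (union = {a, b, c, d, e, f}); every edge is covered by a bag; and for each vertex v the set of bags containing v is connected in the bag tree. The decomposition is therefore valid. The largest bag has 2 vertices, so the width is 1.

Yes; width 1.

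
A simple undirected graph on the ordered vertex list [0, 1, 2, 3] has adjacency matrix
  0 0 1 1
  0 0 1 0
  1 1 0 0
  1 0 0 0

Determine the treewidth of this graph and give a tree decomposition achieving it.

The largest bag has 2 vertices, giving width 1; this decomposition certifies tw(G) ≤ 1. Since G has at least one edge (e.g. 3–0), it is not an edgeless graph, so tw(G) ≥ 1. Combining the bounds, tw(G) = 1.

Treewidth 1.
Bags: B1 = {0, 3}  B2 = {0, 2}  B3 = {1, 2}
Tree: B1–B2, B2–B3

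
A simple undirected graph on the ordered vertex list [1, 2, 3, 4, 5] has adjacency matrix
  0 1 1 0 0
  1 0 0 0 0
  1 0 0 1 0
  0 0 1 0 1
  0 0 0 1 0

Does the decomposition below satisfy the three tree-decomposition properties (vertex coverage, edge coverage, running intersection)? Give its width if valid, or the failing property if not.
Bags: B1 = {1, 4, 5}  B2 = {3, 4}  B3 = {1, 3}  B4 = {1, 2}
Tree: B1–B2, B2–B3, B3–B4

No — bags containing vertex 1 are not connected in the tree.

A tree decomposition must satisfy three properties: every vertex lies in some bag; for every edge, both endpoints lie together in some bag; and for every vertex, the bags containing it form a connected subtree. Here bags containing vertex 1 are not connected in the tree, so the decomposition is invalid.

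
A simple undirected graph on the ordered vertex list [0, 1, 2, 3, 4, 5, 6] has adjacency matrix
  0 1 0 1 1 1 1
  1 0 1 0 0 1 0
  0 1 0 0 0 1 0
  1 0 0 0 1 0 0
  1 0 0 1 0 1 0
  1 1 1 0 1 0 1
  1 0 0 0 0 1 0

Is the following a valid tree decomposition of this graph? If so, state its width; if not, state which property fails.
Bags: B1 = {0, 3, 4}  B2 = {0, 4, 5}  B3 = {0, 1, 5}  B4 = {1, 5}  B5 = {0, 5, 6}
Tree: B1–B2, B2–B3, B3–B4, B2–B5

No — vertex 2 appears in no bag.

A tree decomposition must satisfy three properties: every vertex lies in some bag; for every edge, both endpoints lie together in some bag; and for every vertex, the bags containing it form a connected subtree. Here vertex 2 appears in no bag, so the decomposition is invalid.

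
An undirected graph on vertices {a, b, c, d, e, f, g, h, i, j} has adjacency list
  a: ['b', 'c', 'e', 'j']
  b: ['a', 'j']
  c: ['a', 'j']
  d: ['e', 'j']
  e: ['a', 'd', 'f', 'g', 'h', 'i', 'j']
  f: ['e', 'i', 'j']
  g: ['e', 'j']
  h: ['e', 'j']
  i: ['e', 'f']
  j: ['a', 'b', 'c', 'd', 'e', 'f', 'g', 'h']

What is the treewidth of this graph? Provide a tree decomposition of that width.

Every bag has size at most 3, so the width is 3 − 1 = 2 and tw(G) ≤ 2. For the lower bound, the 3 vertices {d, e, j} are pairwise adjacent, and any tree decomposition puts a clique entirely inside one bag — forcing width ≥ 2. The upper and lower bounds meet at 2, so that is the treewidth.

Treewidth 2.
One such decomposition:
Bags: B1 = {e, f, j}  B2 = {a, e, j}  B3 = {a, b, j}  B4 = {e, g, j}  B5 = {e, f, i}  B6 = {d, e, j}  B7 = {a, c, j}  B8 = {e, h, j}
Tree: B1–B2, B2–B3, B2–B4, B1–B5, B1–B6, B3–B7, B2–B8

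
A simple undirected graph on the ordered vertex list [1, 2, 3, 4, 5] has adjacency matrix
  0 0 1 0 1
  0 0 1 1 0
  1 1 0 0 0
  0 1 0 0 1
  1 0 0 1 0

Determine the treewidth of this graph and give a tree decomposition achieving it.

Treewidth 2.
Bags: B1 = {2, 4, 5}  B2 = {2, 3, 5}  B3 = {1, 3, 5}
Tree: B1–B2, B2–B3

Each bag holds 3 vertices, so the decomposition has width 2, which upper-bounds the treewidth. Since 5–4–2–3–1–5 is a cycle in G, G is not acyclic. Forests are exactly the graphs of treewidth ≤ 1, so tw(G) ≥ 2. Therefore the treewidth is 2.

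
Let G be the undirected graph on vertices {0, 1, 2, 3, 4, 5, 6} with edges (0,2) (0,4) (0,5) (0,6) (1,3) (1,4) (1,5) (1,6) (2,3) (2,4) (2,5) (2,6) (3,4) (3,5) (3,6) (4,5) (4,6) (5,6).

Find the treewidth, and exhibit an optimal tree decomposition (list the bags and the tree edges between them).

The largest bag has 5 vertices, giving width 4; this decomposition certifies tw(G) ≤ 4. For the lower bound, the 5 vertices {1, 3, 4, 5, 6} are pairwise adjacent, and any tree decomposition puts a clique entirely inside one bag — forcing width ≥ 4. Therefore the treewidth is 4.

Treewidth 4.
One such decomposition:
Bags: B1 = {2, 3, 4, 5, 6}  B2 = {0, 2, 4, 5, 6}  B3 = {1, 3, 4, 5, 6}
Tree: B1–B2, B1–B3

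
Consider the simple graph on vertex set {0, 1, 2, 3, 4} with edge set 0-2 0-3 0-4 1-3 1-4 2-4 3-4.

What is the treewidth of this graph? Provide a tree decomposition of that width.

Treewidth 2.
Bags: B1 = {0, 3, 4}  B2 = {0, 2, 4}  B3 = {1, 3, 4}
Tree: B1–B2, B1–B3

Each bag holds 3 vertices, so the decomposition has width 2, which upper-bounds the treewidth. For the lower bound, the 3 vertices {0, 2, 4} are pairwise adjacent, and any tree decomposition puts a clique entirely inside one bag — forcing width ≥ 2. Hence tw(G) = 2 exactly.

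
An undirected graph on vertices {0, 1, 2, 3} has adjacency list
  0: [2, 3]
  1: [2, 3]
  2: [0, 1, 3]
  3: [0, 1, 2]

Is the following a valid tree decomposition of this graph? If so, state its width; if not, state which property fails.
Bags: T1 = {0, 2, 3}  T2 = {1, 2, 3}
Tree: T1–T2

Vertex coverage: the bags together contain {0, 1, 2, 3}, the full vertex set. Edge coverage: each edge of G has both endpoints in at least one bag. Running intersection: for every vertex, the bags containing it form a connected subtree. All three properties hold, so this is a valid tree decomposition of width max|bag| − 1 = 2, and hence tw(G) ≤ 2.

Yes; width 2.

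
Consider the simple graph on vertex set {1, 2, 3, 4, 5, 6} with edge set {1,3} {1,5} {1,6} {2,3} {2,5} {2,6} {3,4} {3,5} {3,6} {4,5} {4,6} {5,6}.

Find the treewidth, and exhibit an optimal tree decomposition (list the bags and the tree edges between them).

Each bag holds 4 vertices, so the decomposition has width 3, which upper-bounds the treewidth. For the lower bound, the 4 vertices {1, 3, 5, 6} are pairwise adjacent, and any tree decomposition puts a clique entirely inside one bag — forcing width ≥ 3. The upper and lower bounds meet at 3, so that is the treewidth.

Treewidth 3.
One such decomposition:
Bags: B1 = {3, 4, 5, 6}  B2 = {1, 3, 5, 6}  B3 = {2, 3, 5, 6}
Tree: B1–B2, B1–B3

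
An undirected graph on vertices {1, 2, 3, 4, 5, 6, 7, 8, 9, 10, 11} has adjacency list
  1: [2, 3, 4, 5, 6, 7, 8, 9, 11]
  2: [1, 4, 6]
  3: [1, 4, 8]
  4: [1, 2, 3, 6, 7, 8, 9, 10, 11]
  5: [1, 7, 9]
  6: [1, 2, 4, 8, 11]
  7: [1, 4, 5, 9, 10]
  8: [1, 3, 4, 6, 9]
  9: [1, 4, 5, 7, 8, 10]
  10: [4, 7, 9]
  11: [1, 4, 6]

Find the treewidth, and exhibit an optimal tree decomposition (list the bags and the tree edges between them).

Every bag has size at most 4, so the width is 4 − 1 = 3 and tw(G) ≤ 3. For the lower bound, the 4 vertices {1, 4, 8, 9} are pairwise adjacent, and any tree decomposition puts a clique entirely inside one bag — forcing width ≥ 3. Hence tw(G) = 3 exactly.

Treewidth 3.
Bags: B1 = {1, 4, 7, 9}  B2 = {1, 4, 8, 9}  B3 = {4, 7, 9, 10}  B4 = {1, 5, 7, 9}  B5 = {1, 4, 6, 8}  B6 = {1, 3, 4, 8}  B7 = {1, 4, 6, 11}  B8 = {1, 2, 4, 6}
Tree: B1–B2, B1–B3, B1–B4, B2–B5, B5–B6, B5–B7, B7–B8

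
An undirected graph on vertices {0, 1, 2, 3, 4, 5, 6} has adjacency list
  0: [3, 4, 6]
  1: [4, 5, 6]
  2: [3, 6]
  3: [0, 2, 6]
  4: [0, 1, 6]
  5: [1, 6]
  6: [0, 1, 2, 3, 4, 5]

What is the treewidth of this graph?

2

A width-2 tree decomposition is:
Bags: B1 = {0, 4, 6}  B2 = {1, 4, 6}  B3 = {0, 3, 6}  B4 = {1, 5, 6}  B5 = {2, 3, 6}
Tree: B1–B2, B1–B3, B2–B4, B3–B5
Each bag holds 3 vertices, so the decomposition has width 2, which upper-bounds the treewidth. On the other hand G contains the 3-clique {0, 3, 6}. A clique must lie in a single bag of any decomposition, so no decomposition can have width below 2. Combining the bounds, tw(G) = 2.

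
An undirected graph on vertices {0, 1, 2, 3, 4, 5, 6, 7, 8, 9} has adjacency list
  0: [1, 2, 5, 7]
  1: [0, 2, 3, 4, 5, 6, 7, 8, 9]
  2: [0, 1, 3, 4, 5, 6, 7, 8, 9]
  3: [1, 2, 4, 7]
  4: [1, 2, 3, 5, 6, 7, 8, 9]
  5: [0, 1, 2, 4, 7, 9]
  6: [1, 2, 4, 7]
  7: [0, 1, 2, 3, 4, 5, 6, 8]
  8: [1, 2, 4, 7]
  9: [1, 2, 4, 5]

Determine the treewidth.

4

A width-4 tree decomposition is:
Bags: B1 = {1, 2, 4, 6, 7}  B2 = {1, 2, 4, 7, 8}  B3 = {1, 2, 3, 4, 7}  B4 = {1, 2, 4, 5, 7}  B5 = {1, 2, 4, 5, 9}  B6 = {0, 1, 2, 5, 7}
Tree: B1–B2, B1–B3, B1–B4, B4–B5, B4–B6
Each bag holds 5 vertices, so the decomposition has width 4, which upper-bounds the treewidth. Conversely, {0, 1, 2, 5, 7} is a clique of size 5, and the vertices of any clique must share a bag in every tree decomposition; so some bag has ≥ 5 vertices and tw(G) ≥ 4. Combining the bounds, tw(G) = 4.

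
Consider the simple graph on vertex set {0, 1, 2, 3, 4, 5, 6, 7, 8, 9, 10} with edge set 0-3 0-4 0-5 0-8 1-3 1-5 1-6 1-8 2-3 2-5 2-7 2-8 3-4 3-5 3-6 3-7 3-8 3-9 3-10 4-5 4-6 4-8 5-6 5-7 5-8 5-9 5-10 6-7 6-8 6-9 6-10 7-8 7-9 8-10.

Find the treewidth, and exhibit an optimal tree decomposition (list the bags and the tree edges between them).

Each bag holds 5 vertices, so the decomposition has width 4, which upper-bounds the treewidth. Conversely, {0, 3, 4, 5, 8} is a clique of size 5, and the vertices of any clique must share a bag in every tree decomposition; so some bag has ≥ 5 vertices and tw(G) ≥ 4. Combining the bounds, tw(G) = 4.

Treewidth 4.
One optimal decomposition is:
Bags: B1 = {3, 4, 5, 6, 8}  B2 = {3, 5, 6, 8, 10}  B3 = {3, 5, 6, 7, 8}  B4 = {1, 3, 5, 6, 8}  B5 = {0, 3, 4, 5, 8}  B6 = {3, 5, 6, 7, 9}  B7 = {2, 3, 5, 7, 8}
Tree: B1–B2, B1–B3, B3–B4, B1–B5, B3–B6, B3–B7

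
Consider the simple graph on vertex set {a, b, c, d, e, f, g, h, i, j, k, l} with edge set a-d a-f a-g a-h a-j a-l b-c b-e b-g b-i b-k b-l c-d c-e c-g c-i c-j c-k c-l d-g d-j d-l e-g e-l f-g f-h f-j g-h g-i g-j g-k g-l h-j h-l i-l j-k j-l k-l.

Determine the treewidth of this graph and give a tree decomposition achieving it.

Every bag has size at most 5, so the width is 5 − 1 = 4 and tw(G) ≤ 4. Conversely, {a, f, g, h, j} is a clique of size 5, and the vertices of any clique must share a bag in every tree decomposition; so some bag has ≥ 5 vertices and tw(G) ≥ 4. The upper and lower bounds meet at 4, so that is the treewidth.

Treewidth 4.
Bags: B1 = {a, d, g, j, l}  B2 = {a, g, h, j, l}  B3 = {c, d, g, j, l}  B4 = {a, f, g, h, j}  B5 = {c, g, j, k, l}  B6 = {b, c, g, k, l}  B7 = {b, c, e, g, l}  B8 = {b, c, g, i, l}
Tree: B1–B2, B1–B3, B2–B4, B3–B5, B5–B6, B6–B7, B6–B8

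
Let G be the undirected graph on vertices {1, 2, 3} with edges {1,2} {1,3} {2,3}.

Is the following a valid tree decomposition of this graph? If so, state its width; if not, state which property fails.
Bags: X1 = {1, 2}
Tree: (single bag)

A tree decomposition must satisfy three properties: every vertex lies in some bag; for every edge, both endpoints lie together in some bag; and for every vertex, the bags containing it form a connected subtree. Here vertex 3 appears in no bag, so the decomposition is invalid.

No — vertex 3 appears in no bag.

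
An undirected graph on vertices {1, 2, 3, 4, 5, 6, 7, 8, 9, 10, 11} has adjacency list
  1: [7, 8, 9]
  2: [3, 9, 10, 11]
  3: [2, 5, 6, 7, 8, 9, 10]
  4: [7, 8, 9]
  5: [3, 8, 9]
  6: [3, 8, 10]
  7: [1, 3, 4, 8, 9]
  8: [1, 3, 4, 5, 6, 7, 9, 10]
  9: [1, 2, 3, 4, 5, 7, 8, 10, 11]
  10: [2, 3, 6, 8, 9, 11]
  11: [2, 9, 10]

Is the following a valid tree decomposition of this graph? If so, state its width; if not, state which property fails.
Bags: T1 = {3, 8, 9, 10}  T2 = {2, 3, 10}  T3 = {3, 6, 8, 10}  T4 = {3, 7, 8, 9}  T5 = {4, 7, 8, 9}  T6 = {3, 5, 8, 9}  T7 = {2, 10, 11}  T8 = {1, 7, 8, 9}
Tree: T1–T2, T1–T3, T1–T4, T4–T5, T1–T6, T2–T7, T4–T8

A tree decomposition must satisfy three properties: every vertex lies in some bag; for every edge, both endpoints lie together in some bag; and for every vertex, the bags containing it form a connected subtree. Here edge (9,2) lies in no bag, so the decomposition is invalid.

No — edge (9,2) lies in no bag.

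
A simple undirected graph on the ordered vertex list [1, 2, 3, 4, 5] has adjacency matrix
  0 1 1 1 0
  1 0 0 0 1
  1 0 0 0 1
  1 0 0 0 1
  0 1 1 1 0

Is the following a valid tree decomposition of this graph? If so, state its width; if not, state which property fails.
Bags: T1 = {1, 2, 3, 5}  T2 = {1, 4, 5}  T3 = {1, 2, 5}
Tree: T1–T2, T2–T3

No — bags containing vertex 2 are not connected in the tree.

A tree decomposition must satisfy three properties: every vertex lies in some bag; for every edge, both endpoints lie together in some bag; and for every vertex, the bags containing it form a connected subtree. Here bags containing vertex 2 are not connected in the tree, so the decomposition is invalid.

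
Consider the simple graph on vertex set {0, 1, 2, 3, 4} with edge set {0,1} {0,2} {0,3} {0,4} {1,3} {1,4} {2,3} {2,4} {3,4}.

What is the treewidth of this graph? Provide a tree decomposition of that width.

Every bag has size at most 4, so the width is 4 − 1 = 3 and tw(G) ≤ 3. Conversely, {0, 1, 3, 4} is a clique of size 4, and the vertices of any clique must share a bag in every tree decomposition; so some bag has ≥ 4 vertices and tw(G) ≥ 3. Combining the bounds, tw(G) = 3.

Treewidth 3.
One optimal decomposition is:
Bags: B1 = {0, 1, 3, 4}  B2 = {0, 2, 3, 4}
Tree: B1–B2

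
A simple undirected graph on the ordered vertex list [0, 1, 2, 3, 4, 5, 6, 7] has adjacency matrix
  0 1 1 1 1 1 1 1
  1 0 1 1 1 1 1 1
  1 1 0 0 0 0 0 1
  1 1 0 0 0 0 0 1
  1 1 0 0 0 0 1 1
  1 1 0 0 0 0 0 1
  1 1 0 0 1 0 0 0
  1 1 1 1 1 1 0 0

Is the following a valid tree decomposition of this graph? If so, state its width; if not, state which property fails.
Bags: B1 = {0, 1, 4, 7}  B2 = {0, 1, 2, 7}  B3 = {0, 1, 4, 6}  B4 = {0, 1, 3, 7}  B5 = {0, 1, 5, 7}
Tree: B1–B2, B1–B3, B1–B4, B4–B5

Yes; width 3.

Vertex coverage: the bags together contain {0, 1, 2, 3, 4, 5, 6, 7}, the full vertex set. Edge coverage: each edge of G has both endpoints in at least one bag. Running intersection: for every vertex, the bags containing it form a connected subtree. All three properties hold, so this is a valid tree decomposition of width max|bag| − 1 = 3, and hence tw(G) ≤ 3.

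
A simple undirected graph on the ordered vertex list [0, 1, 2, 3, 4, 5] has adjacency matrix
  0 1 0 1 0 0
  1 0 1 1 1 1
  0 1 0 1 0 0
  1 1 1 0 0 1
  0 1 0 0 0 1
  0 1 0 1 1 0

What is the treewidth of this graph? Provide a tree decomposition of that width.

The largest bag has 3 vertices, giving width 2; this decomposition certifies tw(G) ≤ 2. Conversely, {0, 1, 3} is a clique of size 3, and the vertices of any clique must share a bag in every tree decomposition; so some bag has ≥ 3 vertices and tw(G) ≥ 2. The upper and lower bounds meet at 2, so that is the treewidth.

Treewidth 2.
One such decomposition:
Bags: B1 = {1, 3, 5}  B2 = {1, 4, 5}  B3 = {1, 2, 3}  B4 = {0, 1, 3}
Tree: B1–B2, B1–B3, B1–B4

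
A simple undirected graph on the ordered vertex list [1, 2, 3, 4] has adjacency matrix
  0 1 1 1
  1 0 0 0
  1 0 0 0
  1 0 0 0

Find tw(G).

1

A width-1 tree decomposition is:
Bags: B1 = {1, 4}  B2 = {1, 2}  B3 = {1, 3}
Tree: B1–B2, B2–B3
The largest bag has 2 vertices, giving width 1; this decomposition certifies tw(G) ≤ 1. Any graph with an edge has treewidth ≥ 1, and G has the edge 1–4. The upper and lower bounds meet at 1, so that is the treewidth.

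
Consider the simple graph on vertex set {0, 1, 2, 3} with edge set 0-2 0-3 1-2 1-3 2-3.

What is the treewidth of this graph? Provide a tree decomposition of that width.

Every bag has size at most 3, so the width is 3 − 1 = 2 and tw(G) ≤ 2. For the lower bound, the 3 vertices {0, 2, 3} are pairwise adjacent, and any tree decomposition puts a clique entirely inside one bag — forcing width ≥ 2. Combining the bounds, tw(G) = 2.

Treewidth 2.
One optimal decomposition is:
Bags: B1 = {0, 2, 3}  B2 = {1, 2, 3}
Tree: B1–B2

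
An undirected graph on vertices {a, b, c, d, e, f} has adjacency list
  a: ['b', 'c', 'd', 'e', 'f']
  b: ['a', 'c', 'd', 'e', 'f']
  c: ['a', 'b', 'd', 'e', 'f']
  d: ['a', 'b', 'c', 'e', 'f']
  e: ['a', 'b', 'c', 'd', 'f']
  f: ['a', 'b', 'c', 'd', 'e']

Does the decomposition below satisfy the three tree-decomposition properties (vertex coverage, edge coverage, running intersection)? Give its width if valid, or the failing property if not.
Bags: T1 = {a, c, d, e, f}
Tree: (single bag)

No — vertex b appears in no bag.

A tree decomposition must satisfy three properties: every vertex lies in some bag; for every edge, both endpoints lie together in some bag; and for every vertex, the bags containing it form a connected subtree. Here vertex b appears in no bag, so the decomposition is invalid.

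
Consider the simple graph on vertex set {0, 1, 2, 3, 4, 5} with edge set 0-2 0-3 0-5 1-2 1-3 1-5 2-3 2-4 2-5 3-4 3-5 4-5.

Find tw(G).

3

A width-3 tree decomposition is:
Bags: B1 = {1, 2, 3, 5}  B2 = {2, 3, 4, 5}  B3 = {0, 2, 3, 5}
Tree: B1–B2, B1–B3
Each bag holds 4 vertices, so the decomposition has width 3, which upper-bounds the treewidth. For the lower bound, the 4 vertices {0, 2, 3, 5} are pairwise adjacent, and any tree decomposition puts a clique entirely inside one bag — forcing width ≥ 3. The upper and lower bounds meet at 3, so that is the treewidth.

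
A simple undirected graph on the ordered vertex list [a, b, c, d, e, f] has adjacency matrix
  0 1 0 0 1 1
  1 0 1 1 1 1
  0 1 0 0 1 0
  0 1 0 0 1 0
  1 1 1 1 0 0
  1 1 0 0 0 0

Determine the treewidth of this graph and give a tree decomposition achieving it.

Each bag holds 3 vertices, so the decomposition has width 2, which upper-bounds the treewidth. For the lower bound, the 3 vertices {b, d, e} are pairwise adjacent, and any tree decomposition puts a clique entirely inside one bag — forcing width ≥ 2. Therefore the treewidth is 2.

Treewidth 2.
One such decomposition:
Bags: B1 = {a, b, e}  B2 = {b, d, e}  B3 = {b, c, e}  B4 = {a, b, f}
Tree: B1–B2, B1–B3, B1–B4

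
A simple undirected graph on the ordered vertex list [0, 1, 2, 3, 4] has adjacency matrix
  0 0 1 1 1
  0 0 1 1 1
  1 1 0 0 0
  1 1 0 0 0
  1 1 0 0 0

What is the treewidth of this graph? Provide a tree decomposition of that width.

Treewidth 2.
One such decomposition:
Bags: B1 = {0, 1, 2}  B2 = {0, 1, 3}  B3 = {0, 1, 4}
Tree: B1–B2, B2–B3

The largest bag has 3 vertices, giving width 2; this decomposition certifies tw(G) ≤ 2. For the lower bound, G contains the cycle 2–1–3–0–2, so G is not a forest; only forests have treewidth ≤ 1, hence tw(G) ≥ 2. Hence tw(G) = 2 exactly.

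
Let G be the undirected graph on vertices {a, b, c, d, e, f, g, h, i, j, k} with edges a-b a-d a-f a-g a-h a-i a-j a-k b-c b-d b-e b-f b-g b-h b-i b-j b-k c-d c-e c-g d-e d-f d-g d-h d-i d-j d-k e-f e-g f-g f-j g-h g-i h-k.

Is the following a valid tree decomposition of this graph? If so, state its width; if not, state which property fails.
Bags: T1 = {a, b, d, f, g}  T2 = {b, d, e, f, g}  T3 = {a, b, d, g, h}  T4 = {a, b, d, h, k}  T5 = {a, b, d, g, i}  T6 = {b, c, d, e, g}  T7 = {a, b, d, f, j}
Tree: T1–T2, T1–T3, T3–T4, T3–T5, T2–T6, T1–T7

Vertex coverage: the bags together contain {a, b, c, d, e, f, g, h, i, j, k}, the full vertex set. Edge coverage: each edge of G has both endpoints in at least one bag. Running intersection: for every vertex, the bags containing it form a connected subtree. All three properties hold, so this is a valid tree decomposition of width max|bag| − 1 = 4, and hence tw(G) ≤ 4.

Yes; width 4.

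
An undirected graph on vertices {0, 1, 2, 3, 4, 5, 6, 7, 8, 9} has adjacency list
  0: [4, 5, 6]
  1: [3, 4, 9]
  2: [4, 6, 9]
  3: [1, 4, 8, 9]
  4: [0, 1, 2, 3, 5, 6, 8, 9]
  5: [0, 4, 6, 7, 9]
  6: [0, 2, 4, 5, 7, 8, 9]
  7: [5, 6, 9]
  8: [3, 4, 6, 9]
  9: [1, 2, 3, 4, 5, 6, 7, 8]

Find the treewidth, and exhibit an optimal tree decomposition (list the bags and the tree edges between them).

Each bag holds 4 vertices, so the decomposition has width 3, which upper-bounds the treewidth. For the lower bound, the 4 vertices {0, 4, 5, 6} are pairwise adjacent, and any tree decomposition puts a clique entirely inside one bag — forcing width ≥ 3. Combining the bounds, tw(G) = 3.

Treewidth 3.
One optimal decomposition is:
Bags: B1 = {4, 5, 6, 9}  B2 = {4, 6, 8, 9}  B3 = {2, 4, 6, 9}  B4 = {0, 4, 5, 6}  B5 = {3, 4, 8, 9}  B6 = {5, 6, 7, 9}  B7 = {1, 3, 4, 9}
Tree: B1–B2, B2–B3, B1–B4, B2–B5, B1–B6, B5–B7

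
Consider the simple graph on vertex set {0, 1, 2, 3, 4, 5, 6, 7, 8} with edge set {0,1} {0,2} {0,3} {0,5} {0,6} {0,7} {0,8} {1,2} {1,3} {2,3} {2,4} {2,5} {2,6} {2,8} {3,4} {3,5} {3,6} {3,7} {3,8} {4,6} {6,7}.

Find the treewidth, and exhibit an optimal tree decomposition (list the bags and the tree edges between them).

Treewidth 3.
One optimal decomposition is:
Bags: B1 = {0, 2, 3, 8}  B2 = {0, 2, 3, 6}  B3 = {0, 2, 3, 5}  B4 = {0, 3, 6, 7}  B5 = {2, 3, 4, 6}  B6 = {0, 1, 2, 3}
Tree: B1–B2, B1–B3, B2–B4, B2–B5, B1–B6

The largest bag has 4 vertices, giving width 3; this decomposition certifies tw(G) ≤ 3. Conversely, {0, 2, 3, 8} is a clique of size 4, and the vertices of any clique must share a bag in every tree decomposition; so some bag has ≥ 4 vertices and tw(G) ≥ 3. The upper and lower bounds meet at 3, so that is the treewidth.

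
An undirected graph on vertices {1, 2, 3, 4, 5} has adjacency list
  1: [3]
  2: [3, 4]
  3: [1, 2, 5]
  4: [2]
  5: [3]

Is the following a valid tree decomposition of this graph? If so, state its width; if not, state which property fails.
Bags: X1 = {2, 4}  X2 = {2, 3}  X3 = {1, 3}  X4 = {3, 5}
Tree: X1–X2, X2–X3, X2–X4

Yes; width 1.

Every vertex of G appears in some bag (union = {1, 2, 3, 4, 5}); every edge is covered by a bag; and for each vertex v the set of bags containing v is connected in the bag tree. The decomposition is therefore valid. The largest bag has 2 vertices, so the width is 1.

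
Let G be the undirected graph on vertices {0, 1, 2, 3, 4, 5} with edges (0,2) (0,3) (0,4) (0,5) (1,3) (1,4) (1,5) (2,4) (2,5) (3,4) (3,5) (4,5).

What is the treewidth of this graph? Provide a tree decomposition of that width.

Treewidth 3.
One such decomposition:
Bags: B1 = {0, 2, 4, 5}  B2 = {0, 3, 4, 5}  B3 = {1, 3, 4, 5}
Tree: B1–B2, B2–B3

The largest bag has 4 vertices, giving width 3; this decomposition certifies tw(G) ≤ 3. For the lower bound, the 4 vertices {0, 2, 4, 5} are pairwise adjacent, and any tree decomposition puts a clique entirely inside one bag — forcing width ≥ 3. Therefore the treewidth is 3.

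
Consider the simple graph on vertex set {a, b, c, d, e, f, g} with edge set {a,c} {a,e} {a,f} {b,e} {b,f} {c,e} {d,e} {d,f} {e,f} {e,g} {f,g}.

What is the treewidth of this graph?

A width-2 tree decomposition is:
Bags: B1 = {d, e, f}  B2 = {a, e, f}  B3 = {e, f, g}  B4 = {b, e, f}  B5 = {a, c, e}
Tree: B1–B2, B1–B3, B1–B4, B2–B5
Each bag holds 3 vertices, so the decomposition has width 2, which upper-bounds the treewidth. For the lower bound, the 3 vertices {a, c, e} are pairwise adjacent, and any tree decomposition puts a clique entirely inside one bag — forcing width ≥ 2. Combining the bounds, tw(G) = 2.

2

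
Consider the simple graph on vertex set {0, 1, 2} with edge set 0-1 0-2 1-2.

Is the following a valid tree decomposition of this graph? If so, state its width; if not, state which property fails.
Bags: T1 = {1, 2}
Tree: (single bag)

A tree decomposition must satisfy three properties: every vertex lies in some bag; for every edge, both endpoints lie together in some bag; and for every vertex, the bags containing it form a connected subtree. Here vertex 0 appears in no bag, so the decomposition is invalid.

No — vertex 0 appears in no bag.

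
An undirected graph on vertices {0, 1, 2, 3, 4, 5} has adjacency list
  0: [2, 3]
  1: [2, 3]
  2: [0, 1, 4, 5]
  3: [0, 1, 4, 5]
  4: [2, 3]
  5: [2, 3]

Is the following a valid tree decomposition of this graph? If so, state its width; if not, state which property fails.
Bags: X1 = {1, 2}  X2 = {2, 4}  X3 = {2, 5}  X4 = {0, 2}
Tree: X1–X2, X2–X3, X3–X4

No — vertex 3 appears in no bag.

A tree decomposition must satisfy three properties: every vertex lies in some bag; for every edge, both endpoints lie together in some bag; and for every vertex, the bags containing it form a connected subtree. Here vertex 3 appears in no bag, so the decomposition is invalid.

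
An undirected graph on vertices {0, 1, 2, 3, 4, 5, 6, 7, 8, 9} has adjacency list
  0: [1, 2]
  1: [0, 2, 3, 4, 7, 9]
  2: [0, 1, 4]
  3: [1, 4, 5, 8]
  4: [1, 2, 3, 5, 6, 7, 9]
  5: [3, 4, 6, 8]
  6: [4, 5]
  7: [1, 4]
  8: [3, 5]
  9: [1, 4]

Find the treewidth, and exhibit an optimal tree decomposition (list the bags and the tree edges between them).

Treewidth 2.
One such decomposition:
Bags: B1 = {1, 4, 7}  B2 = {1, 3, 4}  B3 = {3, 4, 5}  B4 = {3, 5, 8}  B5 = {1, 4, 9}  B6 = {4, 5, 6}  B7 = {1, 2, 4}  B8 = {0, 1, 2}
Tree: B1–B2, B2–B3, B3–B4, B2–B5, B3–B6, B1–B7, B7–B8

The largest bag has 3 vertices, giving width 2; this decomposition certifies tw(G) ≤ 2. On the other hand G contains the 3-clique {0, 1, 2}. A clique must lie in a single bag of any decomposition, so no decomposition can have width below 2. Hence tw(G) = 2 exactly.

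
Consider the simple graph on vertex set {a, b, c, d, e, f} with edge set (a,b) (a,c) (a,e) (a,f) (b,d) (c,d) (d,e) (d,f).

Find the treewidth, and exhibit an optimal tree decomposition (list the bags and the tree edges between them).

Treewidth 2.
One such decomposition:
Bags: B1 = {a, d, f}  B2 = {a, b, d}  B3 = {a, c, d}  B4 = {a, d, e}
Tree: B1–B2, B2–B3, B3–B4

Each bag holds 3 vertices, so the decomposition has width 2, which upper-bounds the treewidth. Since f–d–b–a–f is a cycle in G, G is not acyclic. Forests are exactly the graphs of treewidth ≤ 1, so tw(G) ≥ 2. The upper and lower bounds meet at 2, so that is the treewidth.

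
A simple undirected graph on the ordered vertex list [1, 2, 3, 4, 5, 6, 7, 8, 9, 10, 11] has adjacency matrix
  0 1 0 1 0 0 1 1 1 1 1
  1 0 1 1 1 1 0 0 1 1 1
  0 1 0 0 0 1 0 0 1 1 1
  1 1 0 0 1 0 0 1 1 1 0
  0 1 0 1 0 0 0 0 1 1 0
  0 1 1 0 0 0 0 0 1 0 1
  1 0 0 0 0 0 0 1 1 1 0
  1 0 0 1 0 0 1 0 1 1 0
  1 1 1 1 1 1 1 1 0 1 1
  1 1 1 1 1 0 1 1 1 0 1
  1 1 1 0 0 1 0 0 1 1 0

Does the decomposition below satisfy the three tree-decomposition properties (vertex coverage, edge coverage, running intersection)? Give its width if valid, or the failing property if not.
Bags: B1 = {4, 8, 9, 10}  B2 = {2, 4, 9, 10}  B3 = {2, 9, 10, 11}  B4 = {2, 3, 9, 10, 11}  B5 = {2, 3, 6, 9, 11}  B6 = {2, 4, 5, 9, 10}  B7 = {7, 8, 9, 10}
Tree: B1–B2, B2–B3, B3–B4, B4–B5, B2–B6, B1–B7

A tree decomposition must satisfy three properties: every vertex lies in some bag; for every edge, both endpoints lie together in some bag; and for every vertex, the bags containing it form a connected subtree. Here vertex 1 appears in no bag, so the decomposition is invalid.

No — vertex 1 appears in no bag.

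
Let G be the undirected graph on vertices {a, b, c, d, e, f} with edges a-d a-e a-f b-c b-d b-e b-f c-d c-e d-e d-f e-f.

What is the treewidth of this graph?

A width-3 tree decomposition is:
Bags: B1 = {a, d, e, f}  B2 = {b, d, e, f}  B3 = {b, c, d, e}
Tree: B1–B2, B2–B3
Each bag holds 4 vertices, so the decomposition has width 3, which upper-bounds the treewidth. Conversely, {b, c, d, e} is a clique of size 4, and the vertices of any clique must share a bag in every tree decomposition; so some bag has ≥ 4 vertices and tw(G) ≥ 3. Combining the bounds, tw(G) = 3.

3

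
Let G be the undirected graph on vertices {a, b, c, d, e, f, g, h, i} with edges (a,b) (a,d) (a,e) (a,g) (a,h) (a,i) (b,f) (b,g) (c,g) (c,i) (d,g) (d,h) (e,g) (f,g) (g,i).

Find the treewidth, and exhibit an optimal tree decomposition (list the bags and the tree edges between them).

Treewidth 2.
One optimal decomposition is:
Bags: B1 = {a, b, g}  B2 = {a, e, g}  B3 = {a, d, g}  B4 = {a, d, h}  B5 = {a, g, i}  B6 = {c, g, i}  B7 = {b, f, g}
Tree: B1–B2, B1–B3, B3–B4, B3–B5, B5–B6, B1–B7

Each bag holds 3 vertices, so the decomposition has width 2, which upper-bounds the treewidth. Conversely, {a, d, g} is a clique of size 3, and the vertices of any clique must share a bag in every tree decomposition; so some bag has ≥ 3 vertices and tw(G) ≥ 2. Combining the bounds, tw(G) = 2.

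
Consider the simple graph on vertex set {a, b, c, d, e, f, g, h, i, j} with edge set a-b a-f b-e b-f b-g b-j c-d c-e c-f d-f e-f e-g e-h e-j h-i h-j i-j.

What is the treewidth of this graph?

2

A width-2 tree decomposition is:
Bags: B1 = {b, e, f}  B2 = {c, e, f}  B3 = {c, d, f}  B4 = {a, b, f}  B5 = {b, e, g}  B6 = {b, e, j}  B7 = {e, h, j}  B8 = {h, i, j}
Tree: B1–B2, B2–B3, B1–B4, B1–B5, B1–B6, B6–B7, B7–B8
The largest bag has 3 vertices, giving width 2; this decomposition certifies tw(G) ≤ 2. On the other hand G contains the 3-clique {c, d, f}. A clique must lie in a single bag of any decomposition, so no decomposition can have width below 2. The upper and lower bounds meet at 2, so that is the treewidth.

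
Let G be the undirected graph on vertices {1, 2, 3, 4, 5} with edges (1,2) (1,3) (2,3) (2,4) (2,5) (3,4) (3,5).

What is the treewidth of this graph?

2

A width-2 tree decomposition is:
Bags: B1 = {2, 3, 4}  B2 = {1, 2, 3}  B3 = {2, 3, 5}
Tree: B1–B2, B1–B3
Each bag holds 3 vertices, so the decomposition has width 2, which upper-bounds the treewidth. For the lower bound, the 3 vertices {1, 2, 3} are pairwise adjacent, and any tree decomposition puts a clique entirely inside one bag — forcing width ≥ 2. Combining the bounds, tw(G) = 2.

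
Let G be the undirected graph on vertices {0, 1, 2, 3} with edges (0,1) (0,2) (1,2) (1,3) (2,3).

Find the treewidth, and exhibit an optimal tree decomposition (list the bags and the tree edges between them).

Every bag has size at most 3, so the width is 3 − 1 = 2 and tw(G) ≤ 2. For the lower bound, the 3 vertices {0, 1, 2} are pairwise adjacent, and any tree decomposition puts a clique entirely inside one bag — forcing width ≥ 2. The upper and lower bounds meet at 2, so that is the treewidth.

Treewidth 2.
One optimal decomposition is:
Bags: B1 = {1, 2, 3}  B2 = {0, 1, 2}
Tree: B1–B2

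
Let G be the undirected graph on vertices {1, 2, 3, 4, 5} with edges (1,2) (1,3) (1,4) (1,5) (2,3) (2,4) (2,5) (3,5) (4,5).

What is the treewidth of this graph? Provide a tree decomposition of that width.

Treewidth 3.
Bags: B1 = {1, 2, 4, 5}  B2 = {1, 2, 3, 5}
Tree: B1–B2

Each bag holds 4 vertices, so the decomposition has width 3, which upper-bounds the treewidth. For the lower bound, the 4 vertices {1, 2, 3, 5} are pairwise adjacent, and any tree decomposition puts a clique entirely inside one bag — forcing width ≥ 3. Combining the bounds, tw(G) = 3.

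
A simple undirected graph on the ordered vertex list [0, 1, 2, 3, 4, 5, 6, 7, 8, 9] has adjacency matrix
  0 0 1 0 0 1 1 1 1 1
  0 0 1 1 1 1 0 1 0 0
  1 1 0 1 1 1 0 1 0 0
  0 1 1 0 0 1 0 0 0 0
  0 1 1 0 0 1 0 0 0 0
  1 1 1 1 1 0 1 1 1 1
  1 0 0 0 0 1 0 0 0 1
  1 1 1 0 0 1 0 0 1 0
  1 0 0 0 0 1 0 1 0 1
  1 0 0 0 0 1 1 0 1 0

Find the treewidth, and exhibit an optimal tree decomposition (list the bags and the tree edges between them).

The largest bag has 4 vertices, giving width 3; this decomposition certifies tw(G) ≤ 3. On the other hand G contains the 4-clique {0, 5, 8, 9}. A clique must lie in a single bag of any decomposition, so no decomposition can have width below 3. Hence tw(G) = 3 exactly.

Treewidth 3.
One such decomposition:
Bags: B1 = {0, 2, 5, 7}  B2 = {0, 5, 7, 8}  B3 = {0, 5, 8, 9}  B4 = {1, 2, 5, 7}  B5 = {0, 5, 6, 9}  B6 = {1, 2, 4, 5}  B7 = {1, 2, 3, 5}
Tree: B1–B2, B2–B3, B1–B4, B3–B5, B4–B6, B6–B7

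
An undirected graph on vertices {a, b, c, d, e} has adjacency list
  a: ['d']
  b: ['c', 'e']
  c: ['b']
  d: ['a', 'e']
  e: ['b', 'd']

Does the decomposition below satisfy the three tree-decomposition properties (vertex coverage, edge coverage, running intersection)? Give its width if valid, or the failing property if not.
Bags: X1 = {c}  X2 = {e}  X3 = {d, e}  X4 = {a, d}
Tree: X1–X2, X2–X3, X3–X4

A tree decomposition must satisfy three properties: every vertex lies in some bag; for every edge, both endpoints lie together in some bag; and for every vertex, the bags containing it form a connected subtree. Here vertex b appears in no bag, so the decomposition is invalid.

No — vertex b appears in no bag.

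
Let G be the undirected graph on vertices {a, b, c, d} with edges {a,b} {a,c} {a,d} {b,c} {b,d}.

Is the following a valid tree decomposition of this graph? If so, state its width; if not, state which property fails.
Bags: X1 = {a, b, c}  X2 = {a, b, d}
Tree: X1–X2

Yes; width 2.

Vertex coverage: the bags together contain {a, b, c, d}, the full vertex set. Edge coverage: each edge of G has both endpoints in at least one bag. Running intersection: for every vertex, the bags containing it form a connected subtree. All three properties hold, so this is a valid tree decomposition of width max|bag| − 1 = 2, and hence tw(G) ≤ 2.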